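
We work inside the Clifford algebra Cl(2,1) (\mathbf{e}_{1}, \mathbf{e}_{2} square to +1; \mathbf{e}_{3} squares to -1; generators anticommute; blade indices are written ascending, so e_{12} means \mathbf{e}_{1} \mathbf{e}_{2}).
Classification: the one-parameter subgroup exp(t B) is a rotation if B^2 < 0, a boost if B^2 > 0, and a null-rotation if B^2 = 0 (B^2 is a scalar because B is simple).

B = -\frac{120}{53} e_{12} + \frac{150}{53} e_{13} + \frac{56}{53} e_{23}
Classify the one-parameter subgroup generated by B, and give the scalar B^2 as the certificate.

B^2 term by term: the squares give (-\frac{120}{53})^2*(e_{12})^2 + (\frac{150}{53})^2*(e_{13})^2 + (\frac{56}{53})^2*(e_{23})^2 = \frac{14400}{2809}*(-1) + \frac{22500}{2809}*(+1) + \frac{3136}{2809}*(+1) = 4 (each basis 2-blade squares to minus the product of its generators' squares); cross terms between blades sharing an index anticommute and cancel. So B^2 = 4.
Answer: boost, certificate B^2 = 4. The class reads off the invariant scalar 4 directly.


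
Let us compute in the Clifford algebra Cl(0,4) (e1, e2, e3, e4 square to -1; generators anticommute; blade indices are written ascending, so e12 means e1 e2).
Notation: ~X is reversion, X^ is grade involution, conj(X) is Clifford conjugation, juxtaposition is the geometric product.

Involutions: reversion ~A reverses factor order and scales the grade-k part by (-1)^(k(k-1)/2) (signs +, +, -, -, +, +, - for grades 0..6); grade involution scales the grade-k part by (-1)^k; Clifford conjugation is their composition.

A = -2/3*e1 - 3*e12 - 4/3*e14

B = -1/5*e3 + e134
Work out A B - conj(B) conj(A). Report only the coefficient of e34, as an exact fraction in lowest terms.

first term: -4/3*e3 + 2/15*e13 + 2/3*e34 + 3/5*e123 - 4/15*e134 - 3*e234
second term: 4/3*e3 - 2/15*e13 - 2/3*e34 + 3/5*e123 - 4/15*e134 - 3*e234
Answer: 4/3


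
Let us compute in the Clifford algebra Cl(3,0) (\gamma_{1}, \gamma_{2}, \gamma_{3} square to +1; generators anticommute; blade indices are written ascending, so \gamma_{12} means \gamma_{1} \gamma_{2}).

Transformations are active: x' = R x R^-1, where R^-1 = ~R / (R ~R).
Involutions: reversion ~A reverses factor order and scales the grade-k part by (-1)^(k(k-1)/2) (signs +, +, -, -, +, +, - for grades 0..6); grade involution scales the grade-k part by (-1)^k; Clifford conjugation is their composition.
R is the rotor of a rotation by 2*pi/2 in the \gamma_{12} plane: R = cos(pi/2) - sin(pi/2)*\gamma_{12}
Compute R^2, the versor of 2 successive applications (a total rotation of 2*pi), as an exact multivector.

The rotor phase is half the rotation angle and phases add under composition, so 2 steps in the \gamma_{12} plane accumulate phase 2*(pi/2) = \pi: R^2 = cos(\pi) - sin(\pi)*\gamma_{12}.
cos(\pi) = -1 and sin(\pi) = 0, so R^2 = -1. The total rotation 2*pi is 1 full turn, so every vector returns to itself, yet the rotor is -1, on the OTHER sheet of the double cover (an odd number of 2*pi turns).
Answer: -1


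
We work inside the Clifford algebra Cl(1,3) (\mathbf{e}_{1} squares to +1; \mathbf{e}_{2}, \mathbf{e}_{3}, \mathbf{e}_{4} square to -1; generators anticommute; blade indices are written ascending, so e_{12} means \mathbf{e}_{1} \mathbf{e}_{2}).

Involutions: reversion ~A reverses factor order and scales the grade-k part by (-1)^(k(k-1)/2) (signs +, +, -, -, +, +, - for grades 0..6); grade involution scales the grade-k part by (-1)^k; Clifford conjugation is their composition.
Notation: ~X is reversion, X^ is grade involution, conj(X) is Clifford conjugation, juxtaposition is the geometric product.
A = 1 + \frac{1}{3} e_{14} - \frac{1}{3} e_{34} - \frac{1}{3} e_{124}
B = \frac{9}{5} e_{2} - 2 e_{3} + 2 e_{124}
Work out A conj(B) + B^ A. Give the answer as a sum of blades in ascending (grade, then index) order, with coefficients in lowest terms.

first term: \frac{2}{3} - \frac{37}{15} e_{2} + 2 e_{3} - \frac{2}{3} e_{4} + \frac{3}{5} e_{14} + \frac{2}{3} e_{123} + \frac{13}{5} e_{124} - \frac{2}{3} e_{134} + \frac{3}{5} e_{234} + \frac{2}{3} e_{1234}
second term: -\frac{2}{3} - \frac{17}{15} e_{2} + 2 e_{3} + \frac{2}{3} e_{4} + \frac{3}{5} e_{14} + \frac{2}{3} e_{123} - \frac{7}{5} e_{124} - \frac{2}{3} e_{134} + \frac{3}{5} e_{234} - \frac{2}{3} e_{1234}
Answer: -\frac{18}{5} e_{2} + 4 e_{3} + \frac{6}{5} e_{14} + \frac{4}{3} e_{123} + \frac{6}{5} e_{124} - \frac{4}{3} e_{134} + \frac{6}{5} e_{234}


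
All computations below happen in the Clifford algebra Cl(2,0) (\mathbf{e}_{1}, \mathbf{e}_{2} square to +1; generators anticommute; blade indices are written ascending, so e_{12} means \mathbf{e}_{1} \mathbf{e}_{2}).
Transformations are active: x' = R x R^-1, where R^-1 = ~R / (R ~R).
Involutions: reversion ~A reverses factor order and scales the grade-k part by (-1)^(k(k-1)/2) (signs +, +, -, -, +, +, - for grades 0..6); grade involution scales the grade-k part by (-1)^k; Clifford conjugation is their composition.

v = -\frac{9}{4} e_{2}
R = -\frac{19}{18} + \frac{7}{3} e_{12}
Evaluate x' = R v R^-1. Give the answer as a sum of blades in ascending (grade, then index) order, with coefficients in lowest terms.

~R = -\frac{19}{18} - \frac{7}{3} e_{12}, and R ~R = \frac{2125}{324}, so R^-1 = ~R / (\frac{2125}{324}).
R v = -\frac{21}{4} e_{1} + \frac{19}{8} e_{2}
Answer: \frac{3591}{2125} e_{1} + \frac{12627}{8500} e_{2}


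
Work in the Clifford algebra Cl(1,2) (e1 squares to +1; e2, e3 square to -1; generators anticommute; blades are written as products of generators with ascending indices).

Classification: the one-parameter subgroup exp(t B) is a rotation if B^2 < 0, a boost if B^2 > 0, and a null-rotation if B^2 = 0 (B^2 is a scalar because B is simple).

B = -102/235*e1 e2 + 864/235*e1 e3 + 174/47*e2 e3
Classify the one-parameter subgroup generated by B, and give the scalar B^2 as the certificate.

B^2 term by term: the squares give (-102/235)^2*(e1 e2)^2 + (864/235)^2*(e1 e3)^2 + (174/47)^2*(e2 e3)^2 = 10404/55225*(+1) + 746496/55225*(+1) + 30276/2209*(-1) = 0 (each basis 2-blade squares to minus the product of its generators' squares); cross terms between blades sharing an index anticommute and cancel. So B^2 = 0.
Answer: null-rotation, certificate B^2 = 0. The invariant at work: B^2 = 0 is unchanged by conjugation, hence its sign classifies the subgroup whatever basis B is written in.


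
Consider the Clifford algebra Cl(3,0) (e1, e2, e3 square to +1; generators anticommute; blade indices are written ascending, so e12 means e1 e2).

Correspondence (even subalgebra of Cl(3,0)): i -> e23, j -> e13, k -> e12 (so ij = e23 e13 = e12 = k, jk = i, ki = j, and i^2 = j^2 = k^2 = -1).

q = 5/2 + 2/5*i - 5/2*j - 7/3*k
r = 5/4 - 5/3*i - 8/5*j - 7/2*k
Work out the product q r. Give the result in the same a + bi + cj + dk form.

In blades: q = 5/2 - 7/3*e12 - 5/2*e13 + 2/5*e23, r = 5/4 - 7/2*e12 - 8/5*e13 - 5/3*e23.
Distribute q over r term by term (generator squares from the signature, products reordered to ascending indices): (5/2)*r = 25/8 - 35/4*e12 - 4*e13 - 25/6*e23; (-7/3*e12)*r = -49/6 - 35/12*e12 + 35/9*e13 - 56/15*e23; (-5/2*e13)*r = -4 - 25/6*e12 - 25/8*e13 + 35/4*e23; (2/5*e23)*r = 2/3 - 16/25*e12 + 7/5*e13 + 1/2*e23.
Sum: -67/8 - 2471/150*e12 - 661/360*e13 + 27/20*e23; translating back through the correspondence:
Answer: -67/8 + 27/20*i - 661/360*j - 2471/150*k


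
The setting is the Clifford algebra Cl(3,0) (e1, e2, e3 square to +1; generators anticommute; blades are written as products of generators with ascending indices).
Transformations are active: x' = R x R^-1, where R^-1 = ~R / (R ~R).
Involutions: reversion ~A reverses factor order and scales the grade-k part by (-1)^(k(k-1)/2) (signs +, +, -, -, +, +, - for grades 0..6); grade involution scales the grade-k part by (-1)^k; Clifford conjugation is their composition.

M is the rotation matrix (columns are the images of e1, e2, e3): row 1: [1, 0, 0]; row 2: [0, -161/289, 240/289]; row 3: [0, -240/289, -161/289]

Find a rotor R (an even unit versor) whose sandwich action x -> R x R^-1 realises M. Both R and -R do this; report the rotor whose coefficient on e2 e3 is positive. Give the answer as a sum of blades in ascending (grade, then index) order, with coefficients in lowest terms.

Method: write R = a + b12*e1 e2 + b13*e1 e3 + b23*e2 e3 with a^2 + b12^2 + b13^2 + b23^2 = 1 (so R^-1 = ~R). Expanding the columns R e_j ~R gives tr M = 4a^2 - 1 and, from the antisymmetric part, M21 - M12 = -4a*b12, M13 - M31 = 4a*b13, M32 - M23 = -4a*b23.
Here tr M = -33/289, so a^2 = (1 + tr M)/4 = 64/289 and a = ±8/17. Taking a = 8/17: M21 - M12 = 0, M13 - M31 = 0, M32 - M23 = -480/289, giving b12 = 0, b13 = 0, b23 = 15/17, i.e. R = 8/17 + 15/17*e2 e3.
Its e2 e3 coefficient is already positive.
Answer: 8/17 + 15/17*e2 e3. Recall the cover is two-to-one: with M of trace -33/289, both preimages act alike, and the stated e2 e3 sign chooses the sheet.


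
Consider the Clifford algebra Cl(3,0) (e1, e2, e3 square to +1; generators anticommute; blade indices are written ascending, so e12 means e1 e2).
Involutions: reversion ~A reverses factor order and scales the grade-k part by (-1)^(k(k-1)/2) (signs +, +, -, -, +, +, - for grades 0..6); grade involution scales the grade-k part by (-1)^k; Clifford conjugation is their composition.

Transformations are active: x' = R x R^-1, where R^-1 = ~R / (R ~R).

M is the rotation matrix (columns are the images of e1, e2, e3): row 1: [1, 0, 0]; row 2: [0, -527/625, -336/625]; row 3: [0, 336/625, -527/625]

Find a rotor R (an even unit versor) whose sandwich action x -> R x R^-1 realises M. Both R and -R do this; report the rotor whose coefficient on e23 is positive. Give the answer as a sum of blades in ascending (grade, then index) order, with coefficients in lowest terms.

Method: write R = a + b12*e12 + b13*e13 + b23*e23 with a^2 + b12^2 + b13^2 + b23^2 = 1 (so R^-1 = ~R). Expanding the columns R e_j ~R gives tr M = 4a^2 - 1 and, from the antisymmetric part, M21 - M12 = -4a*b12, M13 - M31 = 4a*b13, M32 - M23 = -4a*b23.
Here tr M = -429/625, so a^2 = (1 + tr M)/4 = 49/625 and a = ±7/25. Taking a = 7/25: M21 - M12 = 0, M13 - M31 = 0, M32 - M23 = 672/625, giving b12 = 0, b13 = 0, b23 = -24/25, i.e. R = 7/25 - 24/25*e23.
Its e23 coefficient is negative, so report the other preimage -R.
Answer: -7/25 + 24/25*e23. Why the constraint matters: R and -R act identically through the sandwich — M has trace -429/625 either way — so only the sign condition on e23 picks one of the two preimages.


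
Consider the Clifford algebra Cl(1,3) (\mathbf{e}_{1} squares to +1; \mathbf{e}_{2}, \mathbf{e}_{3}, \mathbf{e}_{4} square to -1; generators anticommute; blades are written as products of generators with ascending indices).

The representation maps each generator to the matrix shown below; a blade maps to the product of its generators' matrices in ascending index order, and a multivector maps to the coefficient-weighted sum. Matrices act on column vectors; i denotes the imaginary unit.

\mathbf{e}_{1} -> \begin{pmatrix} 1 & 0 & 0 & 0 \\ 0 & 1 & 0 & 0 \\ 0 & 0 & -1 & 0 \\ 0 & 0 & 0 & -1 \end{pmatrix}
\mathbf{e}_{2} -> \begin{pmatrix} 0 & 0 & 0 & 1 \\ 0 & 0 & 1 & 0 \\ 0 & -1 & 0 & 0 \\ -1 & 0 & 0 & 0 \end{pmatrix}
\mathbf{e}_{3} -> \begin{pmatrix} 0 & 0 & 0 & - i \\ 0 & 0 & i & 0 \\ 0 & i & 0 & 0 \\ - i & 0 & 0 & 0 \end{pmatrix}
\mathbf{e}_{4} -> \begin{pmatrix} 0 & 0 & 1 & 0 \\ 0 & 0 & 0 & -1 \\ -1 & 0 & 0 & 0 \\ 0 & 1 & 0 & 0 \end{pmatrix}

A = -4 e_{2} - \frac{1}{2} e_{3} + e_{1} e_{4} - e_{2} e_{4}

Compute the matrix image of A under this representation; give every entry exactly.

Bivector images (products of the table entries): rho(e_{1} e_{4}) = rho(\mathbf{e}_{1})rho(\mathbf{e}_{4}) = \begin{pmatrix} 0 & 0 & 1 & 0 \\ 0 & 0 & 0 & -1 \\ 1 & 0 & 0 & 0 \\ 0 & -1 & 0 & 0 \end{pmatrix}; rho(e_{2} e_{4}) = rho(\mathbf{e}_{2})rho(\mathbf{e}_{4}) = \begin{pmatrix} 0 & 1 & 0 & 0 \\ -1 & 0 & 0 & 0 \\ 0 & 0 & 0 & 1 \\ 0 & 0 & -1 & 0 \end{pmatrix}.
M = (-4)*rho(e_{2}) + (-\frac{1}{2})*rho(e_{3}) + (1)*rho(e_{1} e_{4}) + (-1)*rho(e_{2} e_{4}), summed entrywise:
Answer: \begin{pmatrix} 0 & -1 & 1 & -4 + \frac{i}{2} \\ 1 & 0 & -4 - \frac{i}{2} & -1 \\ 1 & 4 - \frac{i}{2} & 0 & -1 \\ 4 + \frac{i}{2} & -1 & 1 & 0 \end{pmatrix}


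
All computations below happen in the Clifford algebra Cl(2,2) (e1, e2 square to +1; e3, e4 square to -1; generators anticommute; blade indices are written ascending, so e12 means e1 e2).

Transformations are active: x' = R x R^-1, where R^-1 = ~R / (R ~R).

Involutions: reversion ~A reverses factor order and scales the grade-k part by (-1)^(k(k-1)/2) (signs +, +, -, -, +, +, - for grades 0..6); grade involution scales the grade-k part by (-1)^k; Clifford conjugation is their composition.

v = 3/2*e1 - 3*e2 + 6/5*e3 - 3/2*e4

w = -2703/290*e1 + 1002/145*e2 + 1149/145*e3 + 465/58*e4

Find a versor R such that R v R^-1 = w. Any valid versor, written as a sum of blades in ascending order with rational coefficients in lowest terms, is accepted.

Why this works: both vectors square to 189/25, so q(v) = q(w) and R = v + w = -1134/145*e1 + 567/145*e2 + 1323/145*e3 + 189/29*e4 carries v to w — its own direction survives, the complement (v - w)/2 flips.
Answer: -1134/145*e1 + 567/145*e2 + 1323/145*e3 + 189/29*e4


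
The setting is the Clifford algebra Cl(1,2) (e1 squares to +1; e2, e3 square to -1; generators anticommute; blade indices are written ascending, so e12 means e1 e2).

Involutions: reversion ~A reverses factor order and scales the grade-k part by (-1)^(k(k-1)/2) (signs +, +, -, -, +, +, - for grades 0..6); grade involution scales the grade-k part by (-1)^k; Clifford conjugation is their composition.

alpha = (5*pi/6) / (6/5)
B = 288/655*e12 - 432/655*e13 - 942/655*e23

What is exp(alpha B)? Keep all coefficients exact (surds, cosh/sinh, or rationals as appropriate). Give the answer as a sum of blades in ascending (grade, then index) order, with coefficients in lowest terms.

B^2 term by term: the squares give (288/655)^2*(e12)^2 + (-432/655)^2*(e13)^2 + (-942/655)^2*(e23)^2 = 82944/429025*(+1) + 186624/429025*(+1) + 887364/429025*(-1) = -36/25 (each basis 2-blade squares to minus the product of its generators' squares); cross terms between blades sharing an index anticommute and cancel. So B^2 = -36/25.
B^2 = -36/25 — since the square is negative, the closed form is circular: l = 6/5, alpha*l = 5*pi/6, so exp(alpha B) = cos(5*pi/6) + (sin(5*pi/6)/(6/5))*B = -sqrt(3)/2 + (5/12)*B.
Answer: -sqrt(3)/2 + 24/131*e12 - 36/131*e13 - 157/262*e23


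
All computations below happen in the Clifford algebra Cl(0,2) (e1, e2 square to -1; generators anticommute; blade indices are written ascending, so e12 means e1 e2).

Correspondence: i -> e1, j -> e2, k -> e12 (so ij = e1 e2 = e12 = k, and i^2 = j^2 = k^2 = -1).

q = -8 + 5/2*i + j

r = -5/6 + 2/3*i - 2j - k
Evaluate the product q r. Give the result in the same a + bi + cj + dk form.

In blades: q = -8 + 5/2*e1 + e2, r = -5/6 + 2/3*e1 - 2*e2 - e12.
Distribute q over r term by term (generator squares from the signature, products reordered to ascending indices): (-8)*r = 20/3 - 16/3*e1 + 16*e2 + 8*e12; (5/2*e1)*r = -5/3 - 25/12*e1 + 5/2*e2 - 5*e12; (e2)*r = 2 - e1 - 5/6*e2 - 2/3*e12.
Sum: 7 - 101/12*e1 + 53/3*e2 + 7/3*e12; translating back through the correspondence:
Answer: 7 - 101/12*i + 53/3*j + 7/3*k


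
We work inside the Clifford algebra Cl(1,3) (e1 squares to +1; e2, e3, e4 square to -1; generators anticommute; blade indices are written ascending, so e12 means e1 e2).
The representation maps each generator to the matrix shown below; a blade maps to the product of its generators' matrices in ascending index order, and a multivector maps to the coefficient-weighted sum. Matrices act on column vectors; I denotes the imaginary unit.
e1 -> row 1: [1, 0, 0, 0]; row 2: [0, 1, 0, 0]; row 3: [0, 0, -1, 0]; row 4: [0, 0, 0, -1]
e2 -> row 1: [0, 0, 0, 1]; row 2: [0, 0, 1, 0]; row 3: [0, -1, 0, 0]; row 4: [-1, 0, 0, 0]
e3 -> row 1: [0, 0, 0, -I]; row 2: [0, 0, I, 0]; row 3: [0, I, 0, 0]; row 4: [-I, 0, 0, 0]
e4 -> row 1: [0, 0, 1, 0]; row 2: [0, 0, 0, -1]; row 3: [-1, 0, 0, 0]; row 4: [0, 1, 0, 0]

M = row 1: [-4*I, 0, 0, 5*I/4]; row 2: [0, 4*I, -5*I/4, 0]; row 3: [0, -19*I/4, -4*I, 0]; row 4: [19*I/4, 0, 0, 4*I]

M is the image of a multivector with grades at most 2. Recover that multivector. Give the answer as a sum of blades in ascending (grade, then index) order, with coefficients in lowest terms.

Method: the blade images are trace-orthogonal — tr(rho(e_A) rho(e_B)^-1) = 4 if A = B and 0 otherwise — and rho(e_A)^-1 = (e_A)^2 * rho(e_A) with (e_A)^2 = +1 or -1, so the coefficient of e_A in the preimage is (e_A)^2 * tr(M rho(e_A))/4.
Nonzero projections over blades of grade <= 2: e3: (e3)^2 = -1, tr(M rho(e3)) = 12, coefficient -3; e13: (e13)^2 = +1, tr(M rho(e13)) = 7, coefficient 7/4; e23: (e23)^2 = -1, tr(M rho(e23)) = -16, coefficient 4. Every other blade of grade <= 2 projects to 0.
Answer: -3*e3 + 7/4*e13 + 4*e23


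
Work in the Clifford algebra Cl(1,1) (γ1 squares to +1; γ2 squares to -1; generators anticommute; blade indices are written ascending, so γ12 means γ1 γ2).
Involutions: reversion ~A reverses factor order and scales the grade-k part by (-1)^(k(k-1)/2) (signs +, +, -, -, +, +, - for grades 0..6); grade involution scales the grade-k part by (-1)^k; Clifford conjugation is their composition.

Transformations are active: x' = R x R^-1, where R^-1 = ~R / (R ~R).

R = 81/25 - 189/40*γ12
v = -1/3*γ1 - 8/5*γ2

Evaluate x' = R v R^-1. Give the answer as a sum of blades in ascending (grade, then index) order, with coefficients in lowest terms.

~R = 81/25 + 189/40*γ12, and R ~R = -473121/40000, so R^-1 = ~R / (-473121/40000).
R v = -216/25*γ1 - 6759/1000*γ2
Answer: 9865/1947*γ1 + 17208/3245*γ2


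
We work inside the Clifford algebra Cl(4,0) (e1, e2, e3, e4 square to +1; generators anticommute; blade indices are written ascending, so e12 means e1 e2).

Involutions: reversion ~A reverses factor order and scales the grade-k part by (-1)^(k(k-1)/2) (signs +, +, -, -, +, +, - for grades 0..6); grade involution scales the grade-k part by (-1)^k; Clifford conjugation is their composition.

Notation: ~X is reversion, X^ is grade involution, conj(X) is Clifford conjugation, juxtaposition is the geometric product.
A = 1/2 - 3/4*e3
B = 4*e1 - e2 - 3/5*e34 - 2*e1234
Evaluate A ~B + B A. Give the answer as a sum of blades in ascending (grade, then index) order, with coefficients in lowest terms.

first term: 2*e1 - 1/2*e2 - 9/20*e4 + 3*e13 - 3/4*e23 + 3/10*e34 + 3/2*e124 - e1234
second term: 2*e1 - 1/2*e2 - 9/20*e4 - 3*e13 + 3/4*e23 - 3/10*e34 - 3/2*e124 - e1234
Answer: 4*e1 - e2 - 9/10*e4 - 2*e1234


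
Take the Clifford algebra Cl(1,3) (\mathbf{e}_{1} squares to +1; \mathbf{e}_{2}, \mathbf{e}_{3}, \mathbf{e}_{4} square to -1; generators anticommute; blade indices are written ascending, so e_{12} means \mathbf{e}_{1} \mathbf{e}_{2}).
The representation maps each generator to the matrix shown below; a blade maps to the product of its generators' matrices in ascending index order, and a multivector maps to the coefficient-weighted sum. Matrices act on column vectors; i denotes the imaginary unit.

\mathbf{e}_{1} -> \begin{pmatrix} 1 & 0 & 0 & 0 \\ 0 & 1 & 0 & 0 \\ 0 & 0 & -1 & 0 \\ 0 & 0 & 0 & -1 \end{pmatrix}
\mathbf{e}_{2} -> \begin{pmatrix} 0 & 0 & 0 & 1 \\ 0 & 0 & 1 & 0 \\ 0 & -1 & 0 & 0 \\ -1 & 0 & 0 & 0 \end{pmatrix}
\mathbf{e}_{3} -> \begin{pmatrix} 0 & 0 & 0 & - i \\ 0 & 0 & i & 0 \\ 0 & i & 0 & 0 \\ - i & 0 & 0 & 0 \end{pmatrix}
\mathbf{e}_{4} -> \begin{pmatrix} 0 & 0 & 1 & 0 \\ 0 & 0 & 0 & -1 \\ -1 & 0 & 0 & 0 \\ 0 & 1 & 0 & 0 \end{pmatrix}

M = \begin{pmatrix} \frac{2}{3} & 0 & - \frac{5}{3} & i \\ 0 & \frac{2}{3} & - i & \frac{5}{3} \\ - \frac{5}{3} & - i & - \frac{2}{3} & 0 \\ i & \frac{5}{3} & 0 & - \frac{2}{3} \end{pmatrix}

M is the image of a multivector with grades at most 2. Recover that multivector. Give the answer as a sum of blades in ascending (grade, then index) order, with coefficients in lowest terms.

Method: the blade images are trace-orthogonal — tr(rho(e_A) rho(e_B)^-1) = 4 if A = B and 0 otherwise — and rho(e_A)^-1 = (e_A)^2 * rho(e_A) with (e_A)^2 = +1 or -1, so the coefficient of e_A in the preimage is (e_A)^2 * tr(M rho(e_A))/4.
Nonzero projections over blades of grade <= 2: e_{1}: (e_{1})^2 = +1, tr(M rho(e_{1})) = \frac{8}{3}, coefficient \frac{2}{3}; e_{3}: (e_{3})^2 = -1, tr(M rho(e_{3})) = 4, coefficient -1; e_{14}: (e_{14})^2 = +1, tr(M rho(e_{14})) = - \frac{20}{3}, coefficient -\frac{5}{3}. Every other blade of grade <= 2 projects to 0.
Answer: \frac{2}{3} e_{1} - e_{3} - \frac{5}{3} e_{14}


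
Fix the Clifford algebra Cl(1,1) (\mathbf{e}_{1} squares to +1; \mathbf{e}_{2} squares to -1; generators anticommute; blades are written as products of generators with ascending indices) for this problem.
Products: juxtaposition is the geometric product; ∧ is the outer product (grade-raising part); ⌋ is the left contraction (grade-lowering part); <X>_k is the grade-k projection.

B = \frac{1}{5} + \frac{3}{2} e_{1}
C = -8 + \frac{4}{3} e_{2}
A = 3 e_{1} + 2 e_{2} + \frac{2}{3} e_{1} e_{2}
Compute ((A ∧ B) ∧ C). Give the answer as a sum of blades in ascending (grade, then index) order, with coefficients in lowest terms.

step 1: \frac{3}{5} e_{1} + \frac{2}{5} e_{2} - \frac{43}{15} e_{1} e_{2}
step 2: -\frac{24}{5} e_{1} - \frac{16}{5} e_{2} + \frac{356}{15} e_{1} e_{2}
Answer: -\frac{24}{5} e_{1} - \frac{16}{5} e_{2} + \frac{356}{15} e_{1} e_{2}


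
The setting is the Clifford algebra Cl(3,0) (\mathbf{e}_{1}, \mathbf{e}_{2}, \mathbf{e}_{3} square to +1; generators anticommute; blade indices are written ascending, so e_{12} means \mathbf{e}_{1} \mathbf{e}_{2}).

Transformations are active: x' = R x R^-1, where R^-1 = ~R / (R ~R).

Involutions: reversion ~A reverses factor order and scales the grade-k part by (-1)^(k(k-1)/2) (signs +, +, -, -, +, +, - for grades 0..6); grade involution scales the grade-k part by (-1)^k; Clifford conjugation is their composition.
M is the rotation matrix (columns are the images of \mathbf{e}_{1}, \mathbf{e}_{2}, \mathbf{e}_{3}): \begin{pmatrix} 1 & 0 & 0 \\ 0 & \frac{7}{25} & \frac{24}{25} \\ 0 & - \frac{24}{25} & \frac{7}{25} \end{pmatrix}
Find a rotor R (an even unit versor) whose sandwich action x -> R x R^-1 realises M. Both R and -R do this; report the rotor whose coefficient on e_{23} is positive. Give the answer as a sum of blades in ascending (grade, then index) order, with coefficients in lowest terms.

Method: write R = a + b12*e_{12} + b13*e_{13} + b23*e_{23} with a^2 + b12^2 + b13^2 + b23^2 = 1 (so R^-1 = ~R). Expanding the columns R e_j ~R gives tr M = 4a^2 - 1 and, from the antisymmetric part, M21 - M12 = -4a*b12, M13 - M31 = 4a*b13, M32 - M23 = -4a*b23.
Here tr M = \frac{39}{25}, so a^2 = (1 + tr M)/4 = \frac{16}{25} and a = ±\frac{4}{5}. Taking a = \frac{4}{5}: M21 - M12 = 0, M13 - M31 = 0, M32 - M23 = -\frac{48}{25}, giving b12 = 0, b13 = 0, b23 = \frac{3}{5}, i.e. R = \frac{4}{5} + \frac{3}{5} e_{23}.
Its e_{23} coefficient is already positive.
Answer: \frac{4}{5} + \frac{3}{5} e_{23}. Recall the cover is two-to-one: with M of trace \frac{39}{25}, both preimages act alike, and the stated e_{23} sign chooses the sheet.


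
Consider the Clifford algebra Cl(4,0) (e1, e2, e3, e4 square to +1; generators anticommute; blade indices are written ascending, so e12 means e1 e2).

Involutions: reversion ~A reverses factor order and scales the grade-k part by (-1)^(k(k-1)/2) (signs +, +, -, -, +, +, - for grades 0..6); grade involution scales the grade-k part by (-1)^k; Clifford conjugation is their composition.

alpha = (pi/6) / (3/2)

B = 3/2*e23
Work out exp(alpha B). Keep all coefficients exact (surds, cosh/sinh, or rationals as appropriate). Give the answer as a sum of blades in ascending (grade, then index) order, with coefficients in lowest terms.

B^2 = (3/2)^2*(e23)^2 = 9/4*(-1) = -9/4 (a basis 2-blade squares to minus the product of its generators' squares).
B^2 = -9/4 — circular case — the even/odd split gives cos and sin: l = 3/2, alpha*l = pi/6, so exp(alpha B) = cos(pi/6) + (sin(pi/6)/(3/2))*B = sqrt(3)/2 + (1/3)*B.
Answer: sqrt(3)/2 + 1/2*e23


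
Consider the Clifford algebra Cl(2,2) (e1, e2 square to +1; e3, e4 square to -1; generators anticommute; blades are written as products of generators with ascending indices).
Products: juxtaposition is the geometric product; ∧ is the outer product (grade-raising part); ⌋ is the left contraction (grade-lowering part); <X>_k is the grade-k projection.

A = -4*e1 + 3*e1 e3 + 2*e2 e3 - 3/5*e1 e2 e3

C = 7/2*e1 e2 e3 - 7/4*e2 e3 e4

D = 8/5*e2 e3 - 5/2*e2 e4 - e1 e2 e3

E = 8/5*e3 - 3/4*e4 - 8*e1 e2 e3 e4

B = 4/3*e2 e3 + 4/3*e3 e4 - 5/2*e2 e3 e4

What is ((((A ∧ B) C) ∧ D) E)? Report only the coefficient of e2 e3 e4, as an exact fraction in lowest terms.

step 1: -16/3*e1 e2 e3 - 16/3*e1 e3 e4 + 10*e1 e2 e3 e4
step 2: -56/3 + 35/2*e1 - 35*e4 - 28/3*e1 e2 + 28/3*e1 e4 - 56/3*e2 e4
step 3: -448/15*e2 e3 + 140/3*e2 e4 + 140/3*e1 e2 e3 - 175/4*e1 e2 e4 - 56*e2 e3 e4 - 301/15*e1 e2 e3 e4
step 4: 2408/15 + 448*e1 + 6209/75*e2 - 350*e3 - 1120/3*e4 - 5159/48*e1 e2 + 1120/3*e1 e3 + 3584/15*e1 e4 - 42*e2 e3 - 448/5*e2 e4 - 301/20*e1 e2 e3 - 2408/75*e1 e2 e4 - 784/15*e2 e3 e4 + 35*e1 e2 e3 e4
Answer: -784/15


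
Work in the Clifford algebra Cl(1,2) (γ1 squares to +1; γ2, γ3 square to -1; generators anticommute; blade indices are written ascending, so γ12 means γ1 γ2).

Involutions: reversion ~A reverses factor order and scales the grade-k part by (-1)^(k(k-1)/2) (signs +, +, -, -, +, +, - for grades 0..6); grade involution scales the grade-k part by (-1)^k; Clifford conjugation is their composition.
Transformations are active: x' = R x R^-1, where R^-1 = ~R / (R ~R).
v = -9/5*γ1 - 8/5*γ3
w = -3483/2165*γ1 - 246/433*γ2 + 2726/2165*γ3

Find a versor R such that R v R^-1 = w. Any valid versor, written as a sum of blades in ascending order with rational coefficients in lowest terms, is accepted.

A norm check does it: q(v) = q(w) = 17/25, hence R = v + w = -1476/433*γ1 - 246/433*γ2 - 738/2165*γ3 realises the map — parallel part kept, (v - w)/2 negated, v carried to w.
Answer: -1476/433*γ1 - 246/433*γ2 - 738/2165*γ3


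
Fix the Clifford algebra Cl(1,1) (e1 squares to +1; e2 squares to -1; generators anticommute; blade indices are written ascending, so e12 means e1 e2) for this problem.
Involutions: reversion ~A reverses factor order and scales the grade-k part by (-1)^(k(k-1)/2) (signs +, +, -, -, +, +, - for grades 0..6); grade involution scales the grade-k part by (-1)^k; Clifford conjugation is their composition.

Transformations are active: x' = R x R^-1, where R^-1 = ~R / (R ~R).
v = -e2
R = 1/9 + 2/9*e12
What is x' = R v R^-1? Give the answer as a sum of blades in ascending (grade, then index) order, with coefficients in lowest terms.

~R = 1/9 - 2/9*e12, and R ~R = -1/27, so R^-1 = ~R / (-1/27).
R v = 2/9*e1 - 1/9*e2
Answer: -4/3*e1 + 5/3*e2


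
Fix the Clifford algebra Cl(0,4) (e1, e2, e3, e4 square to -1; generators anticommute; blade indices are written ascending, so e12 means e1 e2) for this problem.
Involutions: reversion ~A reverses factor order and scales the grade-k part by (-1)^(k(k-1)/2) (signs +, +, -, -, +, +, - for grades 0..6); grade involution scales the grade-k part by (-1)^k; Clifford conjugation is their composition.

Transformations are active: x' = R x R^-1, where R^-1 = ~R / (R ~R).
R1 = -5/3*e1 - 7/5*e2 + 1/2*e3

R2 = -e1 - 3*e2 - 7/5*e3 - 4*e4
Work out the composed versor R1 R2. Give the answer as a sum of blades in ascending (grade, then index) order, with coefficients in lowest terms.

Distribute over the terms of R1 (each basis-blade product reordered to ascending indices, repeated generators contracted through their squares):
(-5/3*e1) R2 = -5/3 + 5*e12 + 7/3*e13 + 20/3*e14
(-7/5*e2) R2 = -21/5 - 7/5*e12 + 49/25*e23 + 28/5*e24
(1/2*e3) R2 = 7/10 + 1/2*e13 + 3/2*e23 - 2*e34
Summing the partial products and collecting blades:
Answer: -31/6 + 18/5*e12 + 17/6*e13 + 20/3*e14 + 173/50*e23 + 28/5*e24 - 2*e34


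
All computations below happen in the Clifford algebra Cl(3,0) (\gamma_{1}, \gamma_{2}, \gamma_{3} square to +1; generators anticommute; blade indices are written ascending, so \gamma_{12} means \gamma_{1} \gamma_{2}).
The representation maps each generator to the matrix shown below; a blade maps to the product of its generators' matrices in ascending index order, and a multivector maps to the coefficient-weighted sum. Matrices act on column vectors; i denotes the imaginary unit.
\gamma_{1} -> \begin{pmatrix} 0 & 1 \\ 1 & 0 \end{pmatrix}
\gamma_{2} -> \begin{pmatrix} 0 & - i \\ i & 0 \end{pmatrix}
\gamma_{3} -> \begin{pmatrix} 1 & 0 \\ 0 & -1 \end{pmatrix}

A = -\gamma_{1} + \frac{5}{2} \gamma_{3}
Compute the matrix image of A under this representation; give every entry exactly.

M = (-1)*rho(\gamma_{1}) + (\frac{5}{2})*rho(\gamma_{3}), summed entrywise:
Answer: \begin{pmatrix} \frac{5}{2} & -1 \\ -1 & - \frac{5}{2} \end{pmatrix}


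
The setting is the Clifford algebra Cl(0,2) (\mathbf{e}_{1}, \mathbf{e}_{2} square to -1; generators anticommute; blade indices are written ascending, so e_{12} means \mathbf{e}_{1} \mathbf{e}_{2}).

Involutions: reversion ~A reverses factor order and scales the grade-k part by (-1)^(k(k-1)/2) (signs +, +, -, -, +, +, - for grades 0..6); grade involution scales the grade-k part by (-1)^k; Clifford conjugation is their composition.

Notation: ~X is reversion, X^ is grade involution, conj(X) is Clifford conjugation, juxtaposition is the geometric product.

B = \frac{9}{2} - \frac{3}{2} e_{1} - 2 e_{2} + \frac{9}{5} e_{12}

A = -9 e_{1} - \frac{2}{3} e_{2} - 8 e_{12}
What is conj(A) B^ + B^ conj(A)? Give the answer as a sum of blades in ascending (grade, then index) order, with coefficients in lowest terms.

first term: -\frac{877}{30} + \frac{257}{10} e_{1} - \frac{6}{5} e_{2} + 53 e_{12}
second term: -\frac{877}{30} + \frac{553}{10} e_{1} + \frac{36}{5} e_{2} + 19 e_{12}
Answer: -\frac{877}{15} + 81 e_{1} + 6 e_{2} + 72 e_{12}


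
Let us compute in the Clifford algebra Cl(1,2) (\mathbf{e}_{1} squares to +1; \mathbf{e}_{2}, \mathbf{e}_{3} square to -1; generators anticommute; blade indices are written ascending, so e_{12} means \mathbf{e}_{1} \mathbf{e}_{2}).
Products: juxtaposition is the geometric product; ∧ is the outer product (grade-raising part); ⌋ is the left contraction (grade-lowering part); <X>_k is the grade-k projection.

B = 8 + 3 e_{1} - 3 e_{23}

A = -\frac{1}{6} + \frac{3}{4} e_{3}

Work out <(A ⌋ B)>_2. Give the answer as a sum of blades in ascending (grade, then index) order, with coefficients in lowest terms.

step 1: -\frac{4}{3} - \frac{1}{2} e_{1} - \frac{9}{4} e_{2} + \frac{1}{2} e_{23}
step 2: \frac{1}{2} e_{23}
Answer: \frac{1}{2} e_{23}


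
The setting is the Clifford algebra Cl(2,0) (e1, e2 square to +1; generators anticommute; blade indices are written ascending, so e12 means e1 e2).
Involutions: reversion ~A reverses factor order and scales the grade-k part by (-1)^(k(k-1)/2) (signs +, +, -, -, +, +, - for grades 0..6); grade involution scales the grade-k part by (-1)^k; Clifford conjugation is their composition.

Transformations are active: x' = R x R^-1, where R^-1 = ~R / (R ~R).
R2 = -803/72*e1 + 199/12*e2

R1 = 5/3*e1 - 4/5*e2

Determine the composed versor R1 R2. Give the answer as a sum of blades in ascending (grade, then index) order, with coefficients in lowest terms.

Distribute over the terms of R1 (each basis-blade product reordered to ascending indices, repeated generators contracted through their squares):
(5/3*e1) R2 = -4015/216 + 995/36*e12
(-4/5*e2) R2 = -199/15 - 803/90*e12
Summing the partial products and collecting blades:
Answer: -34403/1080 + 1123/60*e12


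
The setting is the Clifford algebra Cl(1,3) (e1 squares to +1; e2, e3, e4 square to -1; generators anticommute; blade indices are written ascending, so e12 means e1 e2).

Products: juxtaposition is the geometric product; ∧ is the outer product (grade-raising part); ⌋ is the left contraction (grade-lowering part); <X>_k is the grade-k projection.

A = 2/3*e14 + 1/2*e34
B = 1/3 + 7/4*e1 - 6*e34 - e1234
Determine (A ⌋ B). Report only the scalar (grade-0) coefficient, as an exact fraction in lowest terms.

step 1: 3 + 1/2*e12 - 2/3*e23
Answer: 3


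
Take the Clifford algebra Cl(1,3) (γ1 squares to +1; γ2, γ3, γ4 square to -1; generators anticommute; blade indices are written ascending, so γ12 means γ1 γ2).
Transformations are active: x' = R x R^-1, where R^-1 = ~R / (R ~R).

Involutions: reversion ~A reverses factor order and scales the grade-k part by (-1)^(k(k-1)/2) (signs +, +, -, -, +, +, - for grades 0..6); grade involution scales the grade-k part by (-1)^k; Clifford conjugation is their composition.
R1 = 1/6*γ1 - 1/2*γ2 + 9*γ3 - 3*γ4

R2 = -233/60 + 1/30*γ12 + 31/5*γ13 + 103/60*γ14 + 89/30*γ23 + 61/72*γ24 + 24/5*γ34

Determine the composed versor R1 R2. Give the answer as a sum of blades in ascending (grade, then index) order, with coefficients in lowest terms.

Distribute over the terms of R1 (each basis-blade product reordered to ascending indices, repeated generators contracted through their squares):
(1/6*γ1) R2 = -233/360*γ1 + 1/180*γ2 + 31/30*γ3 + 103/360*γ4 + 89/180*γ123 + 61/432*γ124 + 4/5*γ134
(-1/2*γ2) R2 = -1/60*γ1 + 233/120*γ2 + 89/60*γ3 + 61/144*γ4 + 31/10*γ123 + 103/120*γ124 - 12/5*γ234
(9*γ3) R2 = 279/5*γ1 + 267/10*γ2 - 699/20*γ3 - 216/5*γ4 + 3/10*γ123 - 309/20*γ134 - 61/8*γ234
(-3*γ4) R2 = -103/20*γ1 - 61/24*γ2 - 72/5*γ3 + 233/20*γ4 - 1/10*γ124 - 93/5*γ134 - 89/10*γ234
Summing the partial products and collecting blades:
Answer: 3599/72*γ1 + 4699/180*γ2 - 281/6*γ3 - 4441/144*γ4 + 701/180*γ123 + 1943/2160*γ124 - 133/4*γ134 - 757/40*γ234


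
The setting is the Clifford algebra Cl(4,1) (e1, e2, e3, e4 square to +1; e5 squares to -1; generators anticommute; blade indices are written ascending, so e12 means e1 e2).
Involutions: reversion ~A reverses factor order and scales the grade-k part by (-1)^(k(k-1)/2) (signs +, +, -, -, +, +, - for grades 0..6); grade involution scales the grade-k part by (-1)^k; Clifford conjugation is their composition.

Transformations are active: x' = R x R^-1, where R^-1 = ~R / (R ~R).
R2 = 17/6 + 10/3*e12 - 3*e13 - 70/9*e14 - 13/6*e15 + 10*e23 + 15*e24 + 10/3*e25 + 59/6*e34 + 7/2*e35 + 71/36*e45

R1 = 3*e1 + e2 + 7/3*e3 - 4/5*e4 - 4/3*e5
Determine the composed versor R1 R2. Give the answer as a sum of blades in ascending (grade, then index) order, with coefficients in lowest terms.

Distribute over the terms of R1 (each basis-blade product reordered to ascending indices, repeated generators contracted through their squares):
(3*e1) R2 = 17/2*e1 + 10*e2 - 9*e3 - 70/3*e4 - 13/2*e5 + 30*e123 + 45*e124 + 10*e125 + 59/2*e134 + 21/2*e135 + 71/12*e145
(e2) R2 = -10/3*e1 + 17/6*e2 + 10*e3 + 15*e4 + 10/3*e5 + 3*e123 + 70/9*e124 + 13/6*e125 + 59/6*e234 + 7/2*e235 + 71/36*e245
(7/3*e3) R2 = 7*e1 - 70/3*e2 + 119/18*e3 + 413/18*e4 + 49/6*e5 + 70/9*e123 + 490/27*e134 + 91/18*e135 - 35*e234 - 70/9*e235 + 497/108*e345
(-4/5*e4) R2 = -56/9*e1 + 12*e2 + 118/15*e3 - 34/15*e4 - 71/45*e5 - 8/3*e124 + 12/5*e134 - 26/15*e145 - 8*e234 + 8/3*e245 + 14/5*e345
(-4/3*e5) R2 = 26/9*e1 - 40/9*e2 - 14/3*e3 - 71/27*e4 - 34/9*e5 - 40/9*e125 + 4*e135 + 280/27*e145 - 40/3*e235 - 20*e245 - 118/9*e345
Summing the partial products and collecting blades:
Answer: 53/6*e1 - 53/18*e2 + 973/90*e3 + 2623/270*e4 - 16/45*e5 + 367/9*e123 + 451/9*e124 + 139/18*e125 + 13513/270*e134 + 176/9*e135 + 7859/540*e145 - 199/6*e234 - 317/18*e235 - 553/36*e245 - 3083/540*e345


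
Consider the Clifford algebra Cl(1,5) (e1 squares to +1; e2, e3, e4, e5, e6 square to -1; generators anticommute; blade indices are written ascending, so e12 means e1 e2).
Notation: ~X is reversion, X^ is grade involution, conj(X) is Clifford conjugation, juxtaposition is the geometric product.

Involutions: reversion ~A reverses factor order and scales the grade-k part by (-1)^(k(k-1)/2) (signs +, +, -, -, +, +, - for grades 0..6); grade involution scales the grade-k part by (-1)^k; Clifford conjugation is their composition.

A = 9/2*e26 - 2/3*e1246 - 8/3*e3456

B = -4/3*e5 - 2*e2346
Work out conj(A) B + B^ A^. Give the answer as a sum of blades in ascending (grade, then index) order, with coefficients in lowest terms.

first term: 4/3*e13 + 16/3*e25 - 9*e34 - 6*e256 + 32/9*e346 - 8/9*e12456
second term: -4/3*e13 - 16/3*e25 + 9*e34 - 6*e256 + 32/9*e346 + 8/9*e12456
Answer: -12*e256 + 64/9*e346


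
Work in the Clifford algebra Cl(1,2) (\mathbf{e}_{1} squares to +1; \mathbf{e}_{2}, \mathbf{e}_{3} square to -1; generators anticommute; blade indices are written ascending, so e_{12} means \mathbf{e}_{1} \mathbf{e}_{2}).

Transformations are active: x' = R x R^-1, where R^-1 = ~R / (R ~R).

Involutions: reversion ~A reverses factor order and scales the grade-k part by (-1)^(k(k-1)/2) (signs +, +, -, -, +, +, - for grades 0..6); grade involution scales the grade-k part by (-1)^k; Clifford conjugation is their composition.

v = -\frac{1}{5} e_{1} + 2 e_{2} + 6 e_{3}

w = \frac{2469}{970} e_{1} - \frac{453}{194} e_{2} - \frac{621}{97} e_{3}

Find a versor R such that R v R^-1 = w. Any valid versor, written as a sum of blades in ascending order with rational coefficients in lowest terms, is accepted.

Key observation: q(v) = q(w) = -\frac{999}{25} (sandwiches preserve the norm), so R = v + w = \frac{455}{194} e_{1} - \frac{65}{194} e_{2} - \frac{39}{97} e_{3} works whenever it is invertible — the component of v along it is kept and (v - w)/2 reverses, sending v to w.
Answer: \frac{455}{194} e_{1} - \frac{65}{194} e_{2} - \frac{39}{97} e_{3}


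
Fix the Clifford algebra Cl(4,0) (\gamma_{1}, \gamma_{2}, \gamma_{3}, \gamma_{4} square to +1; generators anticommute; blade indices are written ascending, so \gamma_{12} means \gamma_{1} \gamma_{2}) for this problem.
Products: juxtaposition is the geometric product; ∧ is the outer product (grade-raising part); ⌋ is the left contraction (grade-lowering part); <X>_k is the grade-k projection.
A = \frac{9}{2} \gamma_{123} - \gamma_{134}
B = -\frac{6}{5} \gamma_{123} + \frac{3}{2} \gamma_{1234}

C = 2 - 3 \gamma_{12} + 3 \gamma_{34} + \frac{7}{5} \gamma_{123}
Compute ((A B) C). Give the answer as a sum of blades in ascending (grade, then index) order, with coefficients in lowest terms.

step 1: \frac{27}{5} + \frac{3}{2} \gamma_{2} - \frac{27}{4} \gamma_{4} - \frac{6}{5} \gamma_{24}
step 2: \frac{54}{5} + \frac{9}{2} \gamma_{1} + 3 \gamma_{2} + \frac{81}{4} \gamma_{3} - \frac{27}{2} \gamma_{4} - \frac{81}{5} \gamma_{12} - \frac{21}{10} \gamma_{13} - \frac{18}{5} \gamma_{14} + \frac{18}{5} \gamma_{23} - \frac{12}{5} \gamma_{24} + \frac{81}{5} \gamma_{34} + \frac{189}{25} \gamma_{123} + \frac{81}{4} \gamma_{124} - \frac{42}{25} \gamma_{134} + \frac{9}{2} \gamma_{234} + \frac{189}{20} \gamma_{1234}
Answer: \frac{54}{5} + \frac{9}{2} \gamma_{1} + 3 \gamma_{2} + \frac{81}{4} \gamma_{3} - \frac{27}{2} \gamma_{4} - \frac{81}{5} \gamma_{12} - \frac{21}{10} \gamma_{13} - \frac{18}{5} \gamma_{14} + \frac{18}{5} \gamma_{23} - \frac{12}{5} \gamma_{24} + \frac{81}{5} \gamma_{34} + \frac{189}{25} \gamma_{123} + \frac{81}{4} \gamma_{124} - \frac{42}{25} \gamma_{134} + \frac{9}{2} \gamma_{234} + \frac{189}{20} \gamma_{1234}


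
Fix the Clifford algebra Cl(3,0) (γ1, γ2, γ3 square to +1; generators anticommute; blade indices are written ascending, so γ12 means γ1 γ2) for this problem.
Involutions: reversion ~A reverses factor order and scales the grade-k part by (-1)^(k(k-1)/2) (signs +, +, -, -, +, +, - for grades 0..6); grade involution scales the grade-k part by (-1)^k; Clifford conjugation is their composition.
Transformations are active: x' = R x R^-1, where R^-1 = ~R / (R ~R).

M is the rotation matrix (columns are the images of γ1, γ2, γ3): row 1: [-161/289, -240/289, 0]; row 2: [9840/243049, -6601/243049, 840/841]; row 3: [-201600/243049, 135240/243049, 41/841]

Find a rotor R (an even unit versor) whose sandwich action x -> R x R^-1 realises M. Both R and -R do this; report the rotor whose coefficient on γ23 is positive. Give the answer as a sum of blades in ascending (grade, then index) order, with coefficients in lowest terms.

Method: write R = a + b12*γ12 + b13*γ13 + b23*γ23 with a^2 + b12^2 + b13^2 + b23^2 = 1 (so R^-1 = ~R). Expanding the columns R e_j ~R gives tr M = 4a^2 - 1 and, from the antisymmetric part, M21 - M12 = -4a*b12, M13 - M31 = 4a*b13, M32 - M23 = -4a*b23.
Here tr M = -130153/243049, so a^2 = (1 + tr M)/4 = 28224/243049 and a = ±168/493. Taking a = 168/493: M21 - M12 = 211680/243049, M13 - M31 = 201600/243049, M32 - M23 = -107520/243049, giving b12 = -315/493, b13 = 300/493, b23 = 160/493, i.e. R = 168/493 - 315/493*γ12 + 300/493*γ13 + 160/493*γ23.
Its γ23 coefficient is already positive.
Answer: 168/493 - 315/493*γ12 + 300/493*γ13 + 160/493*γ23. Note: both R and -R realise this M (trace -130153/243049); the covering map identifies them, and the γ23-coefficient sign is the tie-breaker.
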